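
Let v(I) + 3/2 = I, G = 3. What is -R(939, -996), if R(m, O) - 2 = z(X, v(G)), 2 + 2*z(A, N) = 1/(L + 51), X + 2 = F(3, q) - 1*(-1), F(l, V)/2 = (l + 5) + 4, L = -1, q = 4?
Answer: -101/100 ≈ -1.0100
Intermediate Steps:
v(I) = -3/2 + I
F(l, V) = 18 + 2*l (F(l, V) = 2*((l + 5) + 4) = 2*((5 + l) + 4) = 2*(9 + l) = 18 + 2*l)
X = 23 (X = -2 + ((18 + 2*3) - 1*(-1)) = -2 + ((18 + 6) + 1) = -2 + (24 + 1) = -2 + 25 = 23)
z(A, N) = -99/100 (z(A, N) = -1 + 1/(2*(-1 + 51)) = -1 + (½)/50 = -1 + (½)*(1/50) = -1 + 1/100 = -99/100)
R(m, O) = 101/100 (R(m, O) = 2 - 99/100 = 101/100)
-R(939, -996) = -1*101/100 = -101/100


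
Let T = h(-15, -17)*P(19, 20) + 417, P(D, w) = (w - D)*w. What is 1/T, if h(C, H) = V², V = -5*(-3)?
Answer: 1/4917 ≈ 0.00020338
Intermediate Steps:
V = 15
h(C, H) = 225 (h(C, H) = 15² = 225)
P(D, w) = w*(w - D)
T = 4917 (T = 225*(20*(20 - 1*19)) + 417 = 225*(20*(20 - 19)) + 417 = 225*(20*1) + 417 = 225*20 + 417 = 4500 + 417 = 4917)
1/T = 1/4917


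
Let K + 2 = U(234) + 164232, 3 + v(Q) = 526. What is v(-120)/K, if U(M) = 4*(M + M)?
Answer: 523/166102 ≈ 0.0031487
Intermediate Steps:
v(Q) = 523 (v(Q) = -3 + 526 = 523)
U(M) = 8*M (U(M) = 4*(2*M) = 8*M)
K = 166102 (K = -2 + (8*234 + 164232) = -2 + (1872 + 164232) = -2 + 166104 = 166102)
v(-120)/K = 523/166102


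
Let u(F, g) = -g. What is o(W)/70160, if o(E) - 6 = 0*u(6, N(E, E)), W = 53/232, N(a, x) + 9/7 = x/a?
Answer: 3/35080 ≈ 8.5519e-5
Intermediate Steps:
N(a, x) = -9/7 + x/a
W = 53/232 (W = 53*(1/232) = 53/232 ≈ 0.22845)
o(E) = 6 (o(E) = 6 + 0*(-(-9/7 + E/E)) = 6 + 0*(-(-9/7 + 1)) = 6 + 0*(-1*(-2/7)) = 6 + 0*(2/7) = 6 + 0 = 6)
o(W)/70160 = 6/70160 = 6*(1/70160) = 3/35080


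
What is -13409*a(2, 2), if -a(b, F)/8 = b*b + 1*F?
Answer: 643632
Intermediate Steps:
a(b, F) = -8*F - 8*b² (a(b, F) = -8*(b*b + 1*F) = -8*(b² + F) = -8*(F + b²) = -8*F - 8*b²)
-13409*a(2, 2) = -13409*(-8*2 - 8*2²) = -13409*(-16 - 8*4) = -13409*(-16 - 32) = -13409*(-48) = 643632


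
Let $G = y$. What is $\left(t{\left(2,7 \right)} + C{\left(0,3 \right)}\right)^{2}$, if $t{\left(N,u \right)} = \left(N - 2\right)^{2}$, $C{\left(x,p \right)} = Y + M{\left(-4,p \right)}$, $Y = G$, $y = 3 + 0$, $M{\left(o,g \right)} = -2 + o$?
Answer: $9$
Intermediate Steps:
$y = 3$
$G = 3$
$Y = 3$
$C{\left(x,p \right)} = -3$ ($C{\left(x,p \right)} = 3 - 6 = -3$)
$t{\left(N,u \right)} = \left(-2 + N\right)^{2}$
$\left(t{\left(2,7 \right)} + C{\left(0,3 \right)}\right)^{2} = \left(\left(-2 + 2\right)^{2} - 3\right)^{2} = \left(0^{2} - 3\right)^{2} = \left(0 - 3\right)^{2} = \left(-3\right)^{2} = 9$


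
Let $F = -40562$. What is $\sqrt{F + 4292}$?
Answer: $3 i \sqrt{4030} \approx 190.45 i$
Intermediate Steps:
$\sqrt{F + 4292} = \sqrt{-40562 + 4292} = \sqrt{-36270} = 3 i \sqrt{4030}$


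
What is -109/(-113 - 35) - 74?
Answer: -10843/148 ≈ -73.264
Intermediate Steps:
-109/(-113 - 35) - 74 = -109/(-148) - 74 = -109*(-1/148) - 74 = 109/148 - 74 = -10843/148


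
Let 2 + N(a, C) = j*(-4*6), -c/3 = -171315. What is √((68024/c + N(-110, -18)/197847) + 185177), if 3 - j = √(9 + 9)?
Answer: √(32424033212136525220755 + 63721018553400*√2)/418446405 ≈ 430.32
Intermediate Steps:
c = 513945 (c = -3*(-171315) = 513945)
j = 3 - 3*√2 (j = 3 - √(9 + 9) = 3 - √18 = 3 - 3*√2 ≈ -1.2426)
N(a, C) = -74 + 72*√2 (N(a, C) = -2 + (3 - 3*√2)*(-4*6) = -2 + (3 - 3*√2)*(-24) = -2 + (-72 + 72*√2) = -74 + 72*√2)
√((68024/c + N(-110, -18)/197847) + 185177) = √((68024/513945 + (-74 + 72*√2)/197847) + 185177) = √((68024*(1/513945) + (-74 + 72*√2)*(1/197847)) + 185177) = √((68024/513945 + (-74/197847 + 8*√2/21983)) + 185177) = √((1491145822/11298052935 + 8*√2/21983) + 185177) = √(2092141039490317/11298052935 + 8*√2/21983)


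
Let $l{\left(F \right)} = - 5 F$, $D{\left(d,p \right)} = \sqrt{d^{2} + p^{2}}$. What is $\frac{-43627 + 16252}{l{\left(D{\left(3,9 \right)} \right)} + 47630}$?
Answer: $- \frac{26077425}{45372293} - \frac{16425 \sqrt{10}}{90744586} \approx -0.57532$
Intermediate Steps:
$\frac{-43627 + 16252}{l{\left(D{\left(3,9 \right)} \right)} + 47630} = \frac{-43627 + 16252}{- 5 \sqrt{3^{2} + 9^{2}} + 47630} = - \frac{27375}{- 5 \sqrt{9 + 81} + 47630} = - \frac{27375}{- 5 \sqrt{90} + 47630} = - \frac{27375}{- 5 \cdot 3 \sqrt{10} + 47630} = - \frac{27375}{- 15 \sqrt{10} + 47630} = - \frac{27375}{47630 - 15 \sqrt{10}}$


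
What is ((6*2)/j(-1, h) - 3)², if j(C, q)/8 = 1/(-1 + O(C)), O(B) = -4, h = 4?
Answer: 441/4 ≈ 110.25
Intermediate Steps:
j(C, q) = -8/5 (j(C, q) = 8/(-1 - 4) = 8/(-5) = 8*(-⅕) = -8/5)
((6*2)/j(-1, h) - 3)² = ((6*2)/(-8/5) - 3)² = (12*(-5/8) - 3)² = (-15/2 - 3)² = (-21/2)² = 441/4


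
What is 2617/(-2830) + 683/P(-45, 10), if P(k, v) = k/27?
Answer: -1162351/2830 ≈ -410.72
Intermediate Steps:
P(k, v) = k/27 (P(k, v) = k*(1/27) = k/27)
2617/(-2830) + 683/P(-45, 10) = 2617/(-2830) + 683/(((1/27)*(-45))) = 2617*(-1/2830) + 683/(-5/3) = -2617/2830 + 683*(-⅗) = -2617/2830 - 2049/5 = -1162351/2830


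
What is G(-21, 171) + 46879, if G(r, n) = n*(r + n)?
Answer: 72529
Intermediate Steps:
G(r, n) = n*(n + r)
G(-21, 171) + 46879 = 171*(171 - 21) + 46879 = 171*150 + 46879 = 25650 + 46879 = 72529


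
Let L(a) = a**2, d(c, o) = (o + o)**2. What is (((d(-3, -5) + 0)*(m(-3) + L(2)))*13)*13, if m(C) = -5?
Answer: -16900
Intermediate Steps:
d(c, o) = 4*o**2 (d(c, o) = (2*o)**2 = 4*o**2)
(((d(-3, -5) + 0)*(m(-3) + L(2)))*13)*13 = (((4*(-5)**2 + 0)*(-5 + 2**2))*13)*13 = (((4*25 + 0)*(-5 + 4))*13)*13 = (((100 + 0)*(-1))*13)*13 = ((100*(-1))*13)*13 = -100*13*13 = -1300*13 = -16900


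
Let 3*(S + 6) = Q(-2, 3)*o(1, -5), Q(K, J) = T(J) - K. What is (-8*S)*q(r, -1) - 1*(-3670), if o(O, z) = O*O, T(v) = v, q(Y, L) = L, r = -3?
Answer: 10906/3 ≈ 3635.3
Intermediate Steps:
o(O, z) = O²
Q(K, J) = J - K
S = -13/3 (S = -6 + ((3 - 1*(-2))*1²)/3 = -6 + ((3 + 2)*1)/3 = -6 + (5*1)/3 = -6 + (⅓)*5 = -6 + 5/3 = -13/3 ≈ -4.3333)
(-8*S)*q(r, -1) - 1*(-3670) = -8*(-13/3)*(-1) - 1*(-3670) = (104/3)*(-1) + 3670 = -104/3 + 3670 = 10906/3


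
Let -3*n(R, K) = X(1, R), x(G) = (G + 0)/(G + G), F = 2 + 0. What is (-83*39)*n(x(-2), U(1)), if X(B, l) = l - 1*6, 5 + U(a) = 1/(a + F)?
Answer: -11869/2 ≈ -5934.5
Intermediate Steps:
F = 2
U(a) = -5 + 1/(2 + a) (U(a) = -5 + 1/(a + 2) = -5 + 1/(2 + a))
x(G) = ½ (x(G) = G/((2*G)) = G*(1/(2*G)) = ½)
X(B, l) = -6 + l (X(B, l) = l - 6 = -6 + l)
n(R, K) = 2 - R/3 (n(R, K) = -(-6 + R)/3 = 2 - R/3)
(-83*39)*n(x(-2), U(1)) = (-83*39)*(2 - ⅓*½) = -3237*(2 - ⅙) = -3237*11/6 = -11869/2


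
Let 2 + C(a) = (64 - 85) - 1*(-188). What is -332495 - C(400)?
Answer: -332660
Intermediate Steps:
C(a) = 165 (C(a) = -2 + ((64 - 85) - 1*(-188)) = -2 + (-21 + 188) = -2 + 167 = 165)
-332495 - C(400) = -332495 - 1*165 = -332495 - 165 = -332660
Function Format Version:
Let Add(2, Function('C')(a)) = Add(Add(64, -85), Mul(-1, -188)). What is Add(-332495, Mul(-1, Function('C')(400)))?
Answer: -332660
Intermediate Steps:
Function('C')(a) = 165 (Function('C')(a) = Add(-2, Add(Add(64, -85), Mul(-1, -188))) = Add(-2, Add(-21, 188)) = Add(-2, 167) = 165)
Add(-332495, Mul(-1, Function('C')(400))) = Add(-332495, Mul(-1, 165)) = Add(-332495, -165) = -332660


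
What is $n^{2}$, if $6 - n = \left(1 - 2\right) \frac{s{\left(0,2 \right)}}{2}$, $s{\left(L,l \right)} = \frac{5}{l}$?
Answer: $\frac{841}{16} \approx 52.563$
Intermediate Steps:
$n = \frac{29}{4}$ ($n = 6 - \left(1 - 2\right) \frac{5 \cdot \frac{1}{2}}{2} = 6 - \left(1 - 2\right) 5 \cdot \frac{1}{2} \cdot \frac{1}{2} = 6 - - \frac{5}{2 \cdot 2} = 6 - \left(-1\right) \frac{5}{4} = 6 - - \frac{5}{4} = 6 + \frac{5}{4} = \frac{29}{4} \approx 7.25$)
$n^{2} = \left(\frac{29}{4}\right)^{2} = \frac{841}{16}$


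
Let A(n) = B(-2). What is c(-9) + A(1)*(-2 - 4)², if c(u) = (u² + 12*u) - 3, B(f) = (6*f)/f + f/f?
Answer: 222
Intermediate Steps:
B(f) = 7 (B(f) = 6 + 1 = 7)
A(n) = 7
c(u) = -3 + u² + 12*u
c(-9) + A(1)*(-2 - 4)² = (-3 + (-9)² + 12*(-9)) + 7*(-2 - 4)² = (-3 + 81 - 108) + 7*(-6)² = -30 + 7*36 = -30 + 252 = 222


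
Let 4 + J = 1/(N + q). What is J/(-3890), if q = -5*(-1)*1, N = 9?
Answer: 11/10892 ≈ 0.0010099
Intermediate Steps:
q = 5 (q = 5*1 = 5)
J = -55/14 (J = -4 + 1/(9 + 5) = -4 + 1/14 = -55/14 ≈ -3.9286)
J/(-3890) = -55/14/(-3890) = -55/14*(-1/3890) = 11/10892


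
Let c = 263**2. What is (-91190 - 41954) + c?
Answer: -63975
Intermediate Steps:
c = 69169
(-91190 - 41954) + c = (-91190 - 41954) + 69169 = -133144 + 69169 = -63975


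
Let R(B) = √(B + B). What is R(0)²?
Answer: 0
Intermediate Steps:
R(B) = √2*√B (R(B) = √(2*B) = √2*√B)
R(0)² = (√2*√0)² = (√2*0)² = 0² = 0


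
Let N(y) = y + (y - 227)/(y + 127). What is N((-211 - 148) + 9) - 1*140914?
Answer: -31501295/223 ≈ -1.4126e+5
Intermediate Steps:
N(y) = y + (-227 + y)/(127 + y)
N((-211 - 148) + 9) - 1*140914 = (-227 + ((-211 - 148) + 9)**2 + 128*((-211 - 148) + 9))/(127 + ((-211 - 148) + 9)) - 1*140914 = (-227 + (-359 + 9)**2 + 128*(-359 + 9))/(127 + (-359 + 9)) - 140914 = (-227 + (-350)**2 + 128*(-350))/(127 - 350) - 140914 = (-227 + 122500 - 44800)/(-223) - 140914 = -1/223*77473 - 140914 = -77473/223 - 140914 = -31501295/223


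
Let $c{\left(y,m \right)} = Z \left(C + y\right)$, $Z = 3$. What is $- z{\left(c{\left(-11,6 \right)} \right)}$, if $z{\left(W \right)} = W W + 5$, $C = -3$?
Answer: $-1769$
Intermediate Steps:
$c{\left(y,m \right)} = -9 + 3 y$ ($c{\left(y,m \right)} = 3 \left(-3 + y\right) = -9 + 3 y$)
$z{\left(W \right)} = 5 + W^{2}$ ($z{\left(W \right)} = W^{2} + 5 = 5 + W^{2}$)
$- z{\left(c{\left(-11,6 \right)} \right)} = - (5 + \left(-9 + 3 \left(-11\right)\right)^{2}) = - (5 + \left(-9 - 33\right)^{2}) = - (5 + \left(-42\right)^{2}) = - (5 + 1764) = \left(-1\right) 1769 = -1769$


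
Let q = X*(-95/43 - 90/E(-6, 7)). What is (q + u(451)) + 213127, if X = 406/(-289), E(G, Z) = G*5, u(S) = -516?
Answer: 155417829/731 ≈ 2.1261e+5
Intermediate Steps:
E(G, Z) = 5*G
X = -406/289 (X = 406*(-1/289) = -406/289 ≈ -1.4048)
q = -812/731 (q = -406*(-95/43 - 90/(5*(-6)))/289 = -406*(-95*1/43 - 90/(-30))/289 = -406*(-95/43 - 90*(-1/30))/289 = -406*(-95/43 + 3)/289 = -406/289*34/43 = -812/731 ≈ -1.1108)
(q + u(451)) + 213127 = (-812/731 - 516) + 213127 = -378008/731 + 213127 = 155417829/731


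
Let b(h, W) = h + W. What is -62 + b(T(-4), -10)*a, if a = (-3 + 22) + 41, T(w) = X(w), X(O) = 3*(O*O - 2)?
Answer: 1858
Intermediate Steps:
X(O) = -6 + 3*O² (X(O) = 3*(O² - 2) = 3*(-2 + O²) = -6 + 3*O²)
T(w) = -6 + 3*w²
b(h, W) = W + h
a = 60 (a = 19 + 41 = 60)
-62 + b(T(-4), -10)*a = -62 + (-10 + (-6 + 3*(-4)²))*60 = -62 + (-10 + (-6 + 3*16))*60 = -62 + (-10 + (-6 + 48))*60 = -62 + (-10 + 42)*60 = -62 + 32*60 = -62 + 1920 = 1858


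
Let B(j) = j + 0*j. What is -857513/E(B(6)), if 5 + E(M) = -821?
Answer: 857513/826 ≈ 1038.2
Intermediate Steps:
B(j) = j (B(j) = j + 0 = j)
E(M) = -826 (E(M) = -5 - 821 = -826)
-857513/E(B(6)) = -857513/(-826) = -857513*(-1/826) = 857513/826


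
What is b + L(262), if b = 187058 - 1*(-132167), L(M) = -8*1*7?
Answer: 319169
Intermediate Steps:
L(M) = -56 (L(M) = -8*7 = -56)
b = 319225 (b = 187058 + 132167 = 319225)
b + L(262) = 319225 - 56 = 319169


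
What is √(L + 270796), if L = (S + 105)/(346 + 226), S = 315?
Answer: √5537522419/143 ≈ 520.38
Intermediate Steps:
L = 105/143 (L = (315 + 105)/(346 + 226) = 420/572 = 420*(1/572) = 105/143 ≈ 0.73427)
√(L + 270796) = √(105/143 + 270796) = √(38723933/143) = √5537522419/143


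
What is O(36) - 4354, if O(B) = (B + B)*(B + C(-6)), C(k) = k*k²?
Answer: -17314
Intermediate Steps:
C(k) = k³
O(B) = 2*B*(-216 + B) (O(B) = (B + B)*(B + (-6)³) = (2*B)*(B - 216) = (2*B)*(-216 + B) = 2*B*(-216 + B))
O(36) - 4354 = 2*36*(-216 + 36) - 4354 = 2*36*(-180) - 4354 = -12960 - 4354 = -17314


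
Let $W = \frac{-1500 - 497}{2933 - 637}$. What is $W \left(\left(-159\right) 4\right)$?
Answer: $\frac{317523}{574} \approx 553.18$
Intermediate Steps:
$W = - \frac{1997}{2296} \approx -0.86977$
$W \left(\left(-159\right) 4\right) = - \frac{1997 \left(\left(-159\right) 4\right)}{2296} = \left(- \frac{1997}{2296}\right) \left(-636\right) = \frac{317523}{574}$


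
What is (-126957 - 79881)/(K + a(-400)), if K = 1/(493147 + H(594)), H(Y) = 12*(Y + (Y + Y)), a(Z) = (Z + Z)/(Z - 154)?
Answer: -29479603944906/205812677 ≈ -1.4324e+5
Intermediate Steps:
a(Z) = 2*Z/(-154 + Z) (a(Z) = (2*Z)/(-154 + Z) = 2*Z/(-154 + Z))
H(Y) = 36*Y (H(Y) = 12*(Y + 2*Y) = 12*(3*Y) = 36*Y)
K = 1/514531 (K = 1/(493147 + 36*594) = 1/(493147 + 21384) = 1/514531 ≈ 1.9435e-6)
(-126957 - 79881)/(K + a(-400)) = (-126957 - 79881)/(1/514531 + 2*(-400)/(-154 - 400)) = -206838/(1/514531 + 2*(-400)/(-554)) = -206838/(1/514531 + 2*(-400)*(-1/554)) = -206838/(1/514531 + 400/277) = -206838/205812677/142525087 = -206838*142525087/205812677 = -29479603944906/205812677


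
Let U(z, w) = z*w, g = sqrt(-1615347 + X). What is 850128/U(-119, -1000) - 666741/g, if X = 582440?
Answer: 106266/14875 + 666741*I*sqrt(1032907)/1032907 ≈ 7.1439 + 656.03*I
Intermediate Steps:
g = I*sqrt(1032907) (g = sqrt(-1615347 + 582440) = sqrt(-1032907) = I*sqrt(1032907) ≈ 1016.3*I)
U(z, w) = w*z
850128/U(-119, -1000) - 666741/g = 850128/((-1000*(-119))) - 666741*(-I*sqrt(1032907)/1032907) = 850128/119000 - (-666741)*I*sqrt(1032907)/1032907 = 850128*(1/119000) + 666741*I*sqrt(1032907)/1032907 = 106266/14875 + 666741*I*sqrt(1032907)/1032907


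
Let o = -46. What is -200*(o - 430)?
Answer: 95200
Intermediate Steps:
-200*(o - 430) = -200*(-46 - 430) = -200*(-476) = 95200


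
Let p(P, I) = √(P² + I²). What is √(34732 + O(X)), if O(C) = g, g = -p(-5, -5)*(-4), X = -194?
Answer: 2*√(8683 + 5*√2) ≈ 186.44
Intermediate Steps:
p(P, I) = √(I² + P²)
g = 20*√2 (g = -√((-5)² + (-5)²)*(-4) = -√(25 + 25)*(-4) = -√50*(-4) = -5*√2*(-4) = 20*√2 ≈ 28.284)
O(C) = 20*√2
√(34732 + O(X)) = √(34732 + 20*√2)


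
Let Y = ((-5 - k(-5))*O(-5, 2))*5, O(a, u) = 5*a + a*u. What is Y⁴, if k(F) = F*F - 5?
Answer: 366363525390625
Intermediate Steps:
k(F) = -5 + F² (k(F) = F² - 5 = -5 + F²)
Y = 4375 (Y = ((-5 - (-5 + (-5)²))*(-5*(5 + 2)))*5 = ((-5 - (-5 + 25))*(-5*7))*5 = ((-5 - 1*20)*(-35))*5 = ((-5 - 20)*(-35))*5 = -25*(-35)*5 = 875*5 = 4375)
Y⁴ = 4375⁴ = 366363525390625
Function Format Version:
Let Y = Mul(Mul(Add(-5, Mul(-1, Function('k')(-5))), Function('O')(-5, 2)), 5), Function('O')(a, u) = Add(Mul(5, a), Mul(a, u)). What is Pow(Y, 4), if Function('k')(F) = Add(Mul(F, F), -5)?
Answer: 366363525390625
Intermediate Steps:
Function('k')(F) = Add(-5, Pow(F, 2)) (Function('k')(F) = Add(Pow(F, 2), -5) = Add(-5, Pow(F, 2)))
Y = 4375 (Y = Mul(Mul(Add(-5, Mul(-1, Add(-5, Pow(-5, 2)))), Mul(-5, Add(5, 2))), 5) = Mul(Mul(Add(-5, Mul(-1, Add(-5, 25))), Mul(-5, 7)), 5) = Mul(Mul(Add(-5, Mul(-1, 20)), -35), 5) = Mul(Mul(Add(-5, -20), -35), 5) = Mul(Mul(-25, -35), 5) = Mul(875, 5) = 4375)
Pow(Y, 4) = Pow(4375, 4) = 366363525390625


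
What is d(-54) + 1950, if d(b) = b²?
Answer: 4866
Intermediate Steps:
d(-54) + 1950 = (-54)² + 1950 = 2916 + 1950 = 4866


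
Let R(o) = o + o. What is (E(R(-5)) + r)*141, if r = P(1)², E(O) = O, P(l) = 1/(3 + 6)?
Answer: -38023/27 ≈ -1408.3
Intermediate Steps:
R(o) = 2*o
P(l) = ⅑ (P(l) = 1/9 = ⅑)
r = 1/81 (r = (⅑)² = 1/81 ≈ 0.012346)
(E(R(-5)) + r)*141 = (2*(-5) + 1/81)*141 = (-10 + 1/81)*141 = -809/81*141 = -38023/27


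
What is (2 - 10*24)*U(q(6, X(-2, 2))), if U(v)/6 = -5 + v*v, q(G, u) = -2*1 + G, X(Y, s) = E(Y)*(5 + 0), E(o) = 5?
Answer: -15708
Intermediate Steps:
X(Y, s) = 25 (X(Y, s) = 5*(5 + 0) = 5*5 = 25)
q(G, u) = -2 + G
U(v) = -30 + 6*v² (U(v) = 6*(-5 + v*v) = 6*(-5 + v²) = -30 + 6*v²)
(2 - 10*24)*U(q(6, X(-2, 2))) = (2 - 10*24)*(-30 + 6*(-2 + 6)²) = (2 - 240)*(-30 + 6*4²) = -238*(-30 + 6*16) = -238*(-30 + 96) = -238*66 = -15708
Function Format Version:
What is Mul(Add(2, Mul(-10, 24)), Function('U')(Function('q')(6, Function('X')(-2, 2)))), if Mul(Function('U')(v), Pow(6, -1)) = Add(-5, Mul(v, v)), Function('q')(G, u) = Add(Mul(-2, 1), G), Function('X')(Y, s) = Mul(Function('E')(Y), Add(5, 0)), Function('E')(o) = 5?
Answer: -15708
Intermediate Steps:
Function('X')(Y, s) = 25 (Function('X')(Y, s) = Mul(5, Add(5, 0)) = Mul(5, 5) = 25)
Function('q')(G, u) = Add(-2, G)
Function('U')(v) = Add(-30, Mul(6, Pow(v, 2))) (Function('U')(v) = Mul(6, Add(-5, Mul(v, v))) = Mul(6, Add(-5, Pow(v, 2))) = Add(-30, Mul(6, Pow(v, 2))))
Mul(Add(2, Mul(-10, 24)), Function('U')(Function('q')(6, Function('X')(-2, 2)))) = Mul(Add(2, Mul(-10, 24)), Add(-30, Mul(6, Pow(Add(-2, 6), 2)))) = Mul(Add(2, -240), Add(-30, Mul(6, Pow(4, 2)))) = Mul(-238, Add(-30, Mul(6, 16))) = Mul(-238, Add(-30, 96)) = Mul(-238, 66) = -15708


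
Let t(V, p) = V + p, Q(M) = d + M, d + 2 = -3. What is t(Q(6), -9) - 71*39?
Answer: -2777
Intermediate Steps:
d = -5 (d = -2 - 3 = -5)
Q(M) = -5 + M
t(Q(6), -9) - 71*39 = ((-5 + 6) - 9) - 71*39 = (1 - 9) - 2769 = -8 - 2769 = -2777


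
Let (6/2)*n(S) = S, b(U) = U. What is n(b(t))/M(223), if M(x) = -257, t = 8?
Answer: -8/771 ≈ -0.010376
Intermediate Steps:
n(S) = S/3
n(b(t))/M(223) = ((⅓)*8)/(-257) = (8/3)*(-1/257) = -8/771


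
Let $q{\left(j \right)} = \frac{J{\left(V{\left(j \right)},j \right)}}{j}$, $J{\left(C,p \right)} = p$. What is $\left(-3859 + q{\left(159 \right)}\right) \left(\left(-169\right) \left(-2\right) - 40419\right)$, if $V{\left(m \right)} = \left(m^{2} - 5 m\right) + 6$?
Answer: $154632498$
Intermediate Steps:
$V{\left(m \right)} = 6 + m^{2} - 5 m$
$q{\left(j \right)} = 1$ ($q{\left(j \right)} = \frac{j}{j} = 1$)
$\left(-3859 + q{\left(159 \right)}\right) \left(\left(-169\right) \left(-2\right) - 40419\right) = \left(-3859 + 1\right) \left(\left(-169\right) \left(-2\right) - 40419\right) = - 3858 \left(338 - 40419\right) = \left(-3858\right) \left(-40081\right) = 154632498$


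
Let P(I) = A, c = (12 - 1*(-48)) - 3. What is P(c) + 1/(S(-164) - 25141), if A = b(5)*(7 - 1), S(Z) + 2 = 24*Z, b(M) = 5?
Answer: 872369/29079 ≈ 30.000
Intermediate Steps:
S(Z) = -2 + 24*Z
c = 57 (c = (12 + 48) - 3 = 60 - 3 = 57)
A = 30 (A = 5*(7 - 1) = 5*6 = 30)
P(I) = 30
P(c) + 1/(S(-164) - 25141) = 30 + 1/((-2 + 24*(-164)) - 25141) = 30 + 1/((-2 - 3936) - 25141) = 30 + 1/(-3938 - 25141) = 30 + 1/(-29079) = 30 - 1/29079 = 872369/29079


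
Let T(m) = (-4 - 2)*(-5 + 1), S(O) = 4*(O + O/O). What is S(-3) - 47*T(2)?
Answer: -1136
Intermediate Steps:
S(O) = 4 + 4*O (S(O) = 4*(O + 1) = 4*(1 + O) = 4 + 4*O)
T(m) = 24 (T(m) = -6*(-4) = 24)
S(-3) - 47*T(2) = (4 + 4*(-3)) - 47*24 = (4 - 12) - 1128 = -8 - 1128 = -1136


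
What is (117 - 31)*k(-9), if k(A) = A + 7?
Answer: -172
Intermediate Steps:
k(A) = 7 + A
(117 - 31)*k(-9) = (117 - 31)*(7 - 9) = 86*(-2) = -172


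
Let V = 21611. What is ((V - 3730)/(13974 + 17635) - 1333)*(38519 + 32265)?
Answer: -2981203782144/31609 ≈ -9.4315e+7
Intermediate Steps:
((V - 3730)/(13974 + 17635) - 1333)*(38519 + 32265) = ((21611 - 3730)/(13974 + 17635) - 1333)*(38519 + 32265) = (17881/31609 - 1333)*70784 = -42116916/31609*70784 = -2981203782144/31609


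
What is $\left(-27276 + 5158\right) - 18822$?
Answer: $-40940$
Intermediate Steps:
$\left(-27276 + 5158\right) - 18822 = -22118 - 18822 = -40940$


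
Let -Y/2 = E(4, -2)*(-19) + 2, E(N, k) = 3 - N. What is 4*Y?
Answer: -168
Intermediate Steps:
Y = -42 (Y = -2*((3 - 1*4)*(-19) + 2) = -2*((3 - 4)*(-19) + 2) = -2*(-1*(-19) + 2) = -2*(19 + 2) = -2*21 = -42)
4*Y = 4*(-42) = -168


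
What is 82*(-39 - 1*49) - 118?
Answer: -7334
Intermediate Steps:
82*(-39 - 1*49) - 118 = 82*(-39 - 49) - 118 = 82*(-88) - 118 = -7216 - 118 = -7334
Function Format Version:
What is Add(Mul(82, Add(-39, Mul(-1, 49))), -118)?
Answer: -7334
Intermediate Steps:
Add(Mul(82, Add(-39, Mul(-1, 49))), -118) = Add(Mul(82, Add(-39, -49)), -118) = Add(Mul(82, -88), -118) = Add(-7216, -118) = -7334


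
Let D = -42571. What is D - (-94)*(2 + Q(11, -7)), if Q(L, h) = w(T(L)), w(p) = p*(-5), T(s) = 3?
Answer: -43793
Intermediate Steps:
w(p) = -5*p
Q(L, h) = -15 (Q(L, h) = -5*3 = -15)
D - (-94)*(2 + Q(11, -7)) = -42571 - (-94)*(2 - 15) = -42571 - (-94)*(-13) = -42571 - 1*1222 = -42571 - 1222 = -43793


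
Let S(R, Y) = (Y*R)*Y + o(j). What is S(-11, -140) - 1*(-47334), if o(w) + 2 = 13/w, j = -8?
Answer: -1346157/8 ≈ -1.6827e+5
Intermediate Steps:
o(w) = -2 + 13/w
S(R, Y) = -29/8 + R*Y² (S(R, Y) = (Y*R)*Y + (-2 + 13/(-8)) = (R*Y)*Y + (-2 + 13*(-⅛)) = R*Y² + (-2 - 13/8) = R*Y² - 29/8 = -29/8 + R*Y²)
S(-11, -140) - 1*(-47334) = (-29/8 - 11*(-140)²) - 1*(-47334) = (-29/8 - 11*19600) + 47334 = (-29/8 - 215600) + 47334 = -1724829/8 + 47334 = -1346157/8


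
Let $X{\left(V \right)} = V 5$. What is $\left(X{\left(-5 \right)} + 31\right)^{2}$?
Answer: $36$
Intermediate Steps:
$X{\left(V \right)} = 5 V$
$\left(X{\left(-5 \right)} + 31\right)^{2} = \left(5 \left(-5\right) + 31\right)^{2} = \left(-25 + 31\right)^{2} = 6^{2} = 36$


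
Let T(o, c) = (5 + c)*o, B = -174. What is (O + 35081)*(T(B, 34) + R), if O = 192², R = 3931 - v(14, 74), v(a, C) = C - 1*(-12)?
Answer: -211590245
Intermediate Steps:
v(a, C) = 12 + C (v(a, C) = C + 12 = 12 + C)
R = 3845 (R = 3931 - (12 + 74) = 3931 - 1*86 = 3931 - 86 = 3845)
T(o, c) = o*(5 + c)
O = 36864
(O + 35081)*(T(B, 34) + R) = (36864 + 35081)*(-174*(5 + 34) + 3845) = 71945*(-174*39 + 3845) = 71945*(-6786 + 3845) = 71945*(-2941) = -211590245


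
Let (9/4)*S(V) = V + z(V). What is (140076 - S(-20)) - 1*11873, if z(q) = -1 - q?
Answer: 1153831/9 ≈ 1.2820e+5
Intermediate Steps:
S(V) = -4/9 (S(V) = 4*(V + (-1 - V))/9 = (4/9)*(-1) = -4/9)
(140076 - S(-20)) - 1*11873 = (140076 - 1*(-4/9)) - 1*11873 = (140076 + 4/9) - 11873 = 1260688/9 - 11873 = 1153831/9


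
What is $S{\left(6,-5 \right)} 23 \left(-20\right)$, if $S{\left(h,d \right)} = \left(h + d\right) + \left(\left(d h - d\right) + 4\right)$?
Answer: $9200$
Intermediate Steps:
$S{\left(h,d \right)} = 4 + h + d h$ ($S{\left(h,d \right)} = \left(d + h\right) + \left(\left(- d + d h\right) + 4\right) = \left(d + h\right) + \left(4 - d + d h\right) = 4 + h + d h$)
$S{\left(6,-5 \right)} 23 \left(-20\right) = \left(4 + 6 - 30\right) 23 \left(-20\right) = \left(-20\right) 23 \left(-20\right) = \left(-460\right) \left(-20\right) = 9200$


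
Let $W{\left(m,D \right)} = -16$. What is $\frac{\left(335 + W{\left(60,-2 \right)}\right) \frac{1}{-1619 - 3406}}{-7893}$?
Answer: $\frac{319}{39662325} \approx 8.0429 \cdot 10^{-6}$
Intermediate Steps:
$\frac{\left(335 + W{\left(60,-2 \right)}\right) \frac{1}{-1619 - 3406}}{-7893} = \frac{\left(335 - 16\right) \frac{1}{-1619 - 3406}}{-7893} = \frac{319}{-1619 - 3406} \left(- \frac{1}{7893}\right) = \frac{319}{-5025} \left(- \frac{1}{7893}\right) = 319 \left(- \frac{1}{5025}\right) \left(- \frac{1}{7893}\right) = \left(- \frac{319}{5025}\right) \left(- \frac{1}{7893}\right) = \frac{319}{39662325}$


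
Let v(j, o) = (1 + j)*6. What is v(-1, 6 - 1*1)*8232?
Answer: 0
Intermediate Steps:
v(j, o) = 6 + 6*j
v(-1, 6 - 1*1)*8232 = (6 + 6*(-1))*8232 = (6 - 6)*8232 = 0*8232 = 0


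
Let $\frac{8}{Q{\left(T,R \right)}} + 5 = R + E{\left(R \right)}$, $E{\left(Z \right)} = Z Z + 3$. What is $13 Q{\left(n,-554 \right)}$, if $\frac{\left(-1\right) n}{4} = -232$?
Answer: $\frac{13}{38295} \approx 0.00033947$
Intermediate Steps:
$n = 928$ ($n = \left(-4\right) \left(-232\right) = 928$)
$E{\left(Z \right)} = 3 + Z^{2}$ ($E{\left(Z \right)} = Z^{2} + 3 = 3 + Z^{2}$)
$Q{\left(T,R \right)} = \frac{8}{-2 + R + R^{2}}$ ($Q{\left(T,R \right)} = \frac{8}{-5 + \left(R + \left(3 + R^{2}\right)\right)} = \frac{8}{-5 + \left(3 + R + R^{2}\right)} = \frac{8}{-2 + R + R^{2}}$)
$13 Q{\left(n,-554 \right)} = 13 \frac{8}{-2 - 554 + \left(-554\right)^{2}} = 13 \frac{8}{-2 - 554 + 306916} = 13 \cdot \frac{8}{306360} = 13 \cdot 8 \cdot \frac{1}{306360} = 13 \cdot \frac{1}{38295} = \frac{13}{38295}$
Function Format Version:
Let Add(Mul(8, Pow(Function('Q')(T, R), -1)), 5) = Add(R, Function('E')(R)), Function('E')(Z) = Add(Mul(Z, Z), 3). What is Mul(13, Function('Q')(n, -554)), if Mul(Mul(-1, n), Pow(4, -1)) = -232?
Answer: Rational(13, 38295) ≈ 0.00033947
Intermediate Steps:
n = 928 (n = Mul(-4, -232) = 928)
Function('E')(Z) = Add(3, Pow(Z, 2)) (Function('E')(Z) = Add(Pow(Z, 2), 3) = Add(3, Pow(Z, 2)))
Function('Q')(T, R) = Mul(8, Pow(Add(-2, R, Pow(R, 2)), -1)) (Function('Q')(T, R) = Mul(8, Pow(Add(-5, Add(R, Add(3, Pow(R, 2)))), -1)) = Mul(8, Pow(Add(-5, Add(3, R, Pow(R, 2))), -1)) = Mul(8, Pow(Add(-2, R, Pow(R, 2)), -1)))
Mul(13, Function('Q')(n, -554)) = Mul(13, Mul(8, Pow(Add(-2, -554, Pow(-554, 2)), -1))) = Mul(13, Mul(8, Pow(Add(-2, -554, 306916), -1))) = Mul(13, Mul(8, Pow(306360, -1))) = Mul(13, Mul(8, Rational(1, 306360))) = Mul(13, Rational(1, 38295)) = Rational(13, 38295)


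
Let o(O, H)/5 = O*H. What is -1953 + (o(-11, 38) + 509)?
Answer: -3534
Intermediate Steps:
o(O, H) = 5*H*O (o(O, H) = 5*(O*H) = 5*(H*O) = 5*H*O)
-1953 + (o(-11, 38) + 509) = -1953 + (5*38*(-11) + 509) = -1953 + (-2090 + 509) = -1953 - 1581 = -3534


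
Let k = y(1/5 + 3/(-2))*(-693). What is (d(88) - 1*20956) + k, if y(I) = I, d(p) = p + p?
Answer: -198791/10 ≈ -19879.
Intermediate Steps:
d(p) = 2*p
k = 9009/10 (k = (1/5 + 3/(-2))*(-693) = (1*(⅕) + 3*(-½))*(-693) = (⅕ - 3/2)*(-693) = -13/10*(-693) = 9009/10 ≈ 900.90)
(d(88) - 1*20956) + k = (2*88 - 1*20956) + 9009/10 = (176 - 20956) + 9009/10 = -20780 + 9009/10 = -198791/10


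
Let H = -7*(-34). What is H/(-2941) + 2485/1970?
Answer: 80465/68162 ≈ 1.1805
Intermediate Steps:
H = 238
H/(-2941) + 2485/1970 = 238/(-2941) + 2485/1970 = 238*(-1/2941) + 2485*(1/1970) = -14/173 + 497/394 = 80465/68162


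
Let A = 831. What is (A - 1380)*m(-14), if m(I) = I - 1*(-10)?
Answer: 2196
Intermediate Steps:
m(I) = 10 + I (m(I) = I + 10 = 10 + I)
(A - 1380)*m(-14) = (831 - 1380)*(10 - 14) = -549*(-4) = 2196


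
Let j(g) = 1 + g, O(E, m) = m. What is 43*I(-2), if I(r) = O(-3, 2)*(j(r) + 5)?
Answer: 344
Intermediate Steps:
I(r) = 12 + 2*r (I(r) = 2*((1 + r) + 5) = 2*(6 + r) = 12 + 2*r)
43*I(-2) = 43*(12 + 2*(-2)) = 43*(12 - 4) = 43*8 = 344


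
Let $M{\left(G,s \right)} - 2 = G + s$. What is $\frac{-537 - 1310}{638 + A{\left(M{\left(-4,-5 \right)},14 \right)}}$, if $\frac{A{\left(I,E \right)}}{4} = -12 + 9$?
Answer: $- \frac{1847}{626} \approx -2.9505$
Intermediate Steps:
$M{\left(G,s \right)} = 2 + G + s$ ($M{\left(G,s \right)} = 2 + \left(G + s\right) = 2 + G + s$)
$A{\left(I,E \right)} = -12$ ($A{\left(I,E \right)} = 4 \left(-12 + 9\right) = 4 \left(-3\right) = -12$)
$\frac{-537 - 1310}{638 + A{\left(M{\left(-4,-5 \right)},14 \right)}} = \frac{-537 - 1310}{638 - 12} = - \frac{1847}{626}$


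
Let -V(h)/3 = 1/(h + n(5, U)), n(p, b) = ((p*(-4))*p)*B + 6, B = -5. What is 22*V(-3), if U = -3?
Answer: -66/503 ≈ -0.13121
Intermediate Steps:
n(p, b) = 6 + 20*p² (n(p, b) = ((p*(-4))*p)*(-5) + 6 = ((-4*p)*p)*(-5) + 6 = -4*p²*(-5) + 6 = 20*p² + 6 = 6 + 20*p²)
V(h) = -3/(506 + h) (V(h) = -3/(h + (6 + 20*5²)) = -3/(h + (6 + 20*25)) = -3/(h + (6 + 500)) = -3/(h + 506) = -3/(506 + h))
22*V(-3) = 22*(-3/(506 - 3)) = 22*(-3/503) = -66/503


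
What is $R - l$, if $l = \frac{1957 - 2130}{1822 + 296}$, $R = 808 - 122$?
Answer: $\frac{1453121}{2118} \approx 686.08$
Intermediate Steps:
$R = 686$ ($R = 808 - 122 = 686$)
$l = - \frac{173}{2118} \approx -0.081681$
$R - l = 686 - - \frac{173}{2118} = 686 + \frac{173}{2118} = \frac{1453121}{2118}$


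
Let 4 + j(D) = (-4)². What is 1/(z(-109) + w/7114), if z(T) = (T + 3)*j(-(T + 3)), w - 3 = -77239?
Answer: -3557/4563122 ≈ -0.00077951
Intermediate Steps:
w = -77236 (w = 3 - 77239 = -77236)
j(D) = 12 (j(D) = -4 + (-4)² = -4 + 16 = 12)
z(T) = 36 + 12*T (z(T) = (T + 3)*12 = (3 + T)*12 = 36 + 12*T)
1/(z(-109) + w/7114) = 1/((36 + 12*(-109)) - 77236/7114) = 1/((36 - 1308) - 77236*1/7114) = 1/(-1272 - 38618/3557) = 1/(-4563122/3557) = -3557/4563122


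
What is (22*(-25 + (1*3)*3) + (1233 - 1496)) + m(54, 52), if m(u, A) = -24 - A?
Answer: -691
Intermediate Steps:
(22*(-25 + (1*3)*3) + (1233 - 1496)) + m(54, 52) = (22*(-25 + (1*3)*3) + (1233 - 1496)) + (-24 - 1*52) = (22*(-25 + 3*3) - 263) + (-24 - 52) = (22*(-25 + 9) - 263) - 76 = (22*(-16) - 263) - 76 = (-352 - 263) - 76 = -615 - 76 = -691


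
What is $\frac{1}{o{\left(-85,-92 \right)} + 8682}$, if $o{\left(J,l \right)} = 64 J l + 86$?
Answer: $\frac{1}{509248} \approx 1.9637 \cdot 10^{-6}$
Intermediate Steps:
$o{\left(J,l \right)} = 86 + 64 J l$ ($o{\left(J,l \right)} = 64 J l + 86 = 86 + 64 J l$)
$\frac{1}{o{\left(-85,-92 \right)} + 8682} = \frac{1}{\left(86 + 64 \left(-85\right) \left(-92\right)\right) + 8682} = \frac{1}{\left(86 + 500480\right) + 8682} = \frac{1}{500566 + 8682} = \frac{1}{509248}$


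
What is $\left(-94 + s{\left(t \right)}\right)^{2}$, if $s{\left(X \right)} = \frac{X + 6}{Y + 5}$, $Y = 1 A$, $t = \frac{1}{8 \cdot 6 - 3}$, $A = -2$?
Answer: $\frac{154231561}{18225} \approx 8462.6$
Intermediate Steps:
$t = \frac{1}{45}$ ($t = \frac{1}{48 - 3} = \frac{1}{45} \approx 0.022222$)
$Y = -2$ ($Y = 1 \left(-2\right) = -2$)
$s{\left(X \right)} = 2 + \frac{X}{3}$ ($s{\left(X \right)} = \frac{X + 6}{-2 + 5} = \frac{6 + X}{3} = \left(6 + X\right) \frac{1}{3} = 2 + \frac{X}{3}$)
$\left(-94 + s{\left(t \right)}\right)^{2} = \left(-94 + \left(2 + \frac{1}{3} \cdot \frac{1}{45}\right)\right)^{2} = \left(-94 + \left(2 + \frac{1}{135}\right)\right)^{2} = \left(-94 + \frac{271}{135}\right)^{2} = \left(- \frac{12419}{135}\right)^{2} = \frac{154231561}{18225}$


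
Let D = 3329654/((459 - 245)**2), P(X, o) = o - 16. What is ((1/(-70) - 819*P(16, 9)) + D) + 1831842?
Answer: 736372994873/400715 ≈ 1.8376e+6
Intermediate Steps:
P(X, o) = -16 + o
D = 1664827/22898 (D = 3329654/(214**2) = 3329654/45796 = 3329654*(1/45796) = 1664827/22898 ≈ 72.706)
((1/(-70) - 819*P(16, 9)) + D) + 1831842 = ((1/(-70) - 819*(-16 + 9)) + 1664827/22898) + 1831842 = ((-1/70 - 819*(-7)) + 1664827/22898) + 1831842 = ((-1/70 + 5733) + 1664827/22898) + 1831842 = (401309/70 + 1664827/22898) + 1831842 = 2326427843/400715 + 1831842 = 736372994873/400715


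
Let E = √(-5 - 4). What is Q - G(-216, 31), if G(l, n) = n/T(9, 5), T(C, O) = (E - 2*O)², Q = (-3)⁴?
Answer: 959540/11881 - 1860*I/11881 ≈ 80.763 - 0.15655*I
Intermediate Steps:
E = 3*I (E = √(-9) = 3*I ≈ 3.0*I)
Q = 81
T(C, O) = (-2*O + 3*I)² (T(C, O) = (3*I - 2*O)² = (-2*O + 3*I)²)
G(l, n) = n/(10 - 3*I)² (G(l, n) = n/((-3*I + 2*5)²) = n/((-3*I + 10)²) = n/((10 - 3*I)²) = n/(10 - 3*I)²)
Q - G(-216, 31) = 81 - 31/(10 - 3*I)²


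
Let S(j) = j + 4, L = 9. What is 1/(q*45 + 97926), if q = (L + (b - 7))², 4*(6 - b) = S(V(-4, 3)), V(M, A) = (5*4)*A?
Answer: 1/100806 ≈ 9.9200e-6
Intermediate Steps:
V(M, A) = 20*A
S(j) = 4 + j
b = -10 (b = 6 - (4 + 20*3)/4 = 6 - (4 + 60)/4 = 6 - ¼*64 = 6 - 16 = -10)
q = 64 (q = (9 + (-10 - 7))² = (9 - 17)² = (-8)² = 64)
1/(q*45 + 97926) = 1/(64*45 + 97926) = 1/(2880 + 97926) = 1/100806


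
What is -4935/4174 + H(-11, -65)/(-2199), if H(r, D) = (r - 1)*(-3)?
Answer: -3667443/3059542 ≈ -1.1987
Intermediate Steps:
H(r, D) = 3 - 3*r (H(r, D) = (-1 + r)*(-3) = 3 - 3*r)
-4935/4174 + H(-11, -65)/(-2199) = -4935/4174 + (3 - 3*(-11))/(-2199) = -4935*1/4174 + (3 + 33)*(-1/2199) = -4935/4174 + 36*(-1/2199) = -4935/4174 - 12/733 = -3667443/3059542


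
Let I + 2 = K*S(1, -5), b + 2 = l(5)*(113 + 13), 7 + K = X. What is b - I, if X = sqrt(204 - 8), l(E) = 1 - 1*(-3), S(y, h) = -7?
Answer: 553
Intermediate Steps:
l(E) = 4 (l(E) = 1 + 3 = 4)
X = 14 (X = sqrt(196) = 14)
K = 7 (K = -7 + 14 = 7)
b = 502 (b = -2 + 4*(113 + 13) = -2 + 4*126 = -2 + 504 = 502)
I = -51 (I = -2 + 7*(-7) = -2 - 49 = -51)
b - I = 502 - 1*(-51) = 502 + 51 = 553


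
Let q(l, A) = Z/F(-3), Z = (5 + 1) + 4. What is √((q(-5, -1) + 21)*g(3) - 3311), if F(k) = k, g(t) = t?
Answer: 3*I*√362 ≈ 57.079*I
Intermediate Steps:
Z = 10 (Z = 6 + 4 = 10)
q(l, A) = -10/3 (q(l, A) = 10/(-3) = 10*(-⅓) = -10/3)
√((q(-5, -1) + 21)*g(3) - 3311) = √((-10/3 + 21)*3 - 3311) = √((53/3)*3 - 3311) = √(53 - 3311) = √(-3258) = 3*I*√362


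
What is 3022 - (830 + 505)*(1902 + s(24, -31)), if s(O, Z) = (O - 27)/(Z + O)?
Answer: -17757041/7 ≈ -2.5367e+6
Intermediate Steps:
s(O, Z) = (-27 + O)/(O + Z)
3022 - (830 + 505)*(1902 + s(24, -31)) = 3022 - (830 + 505)*(1902 + (-27 + 24)/(24 - 31)) = 3022 - 1335*(1902 - 3/(-7)) = 3022 - 1335*(1902 - ⅐*(-3)) = 3022 - 1335*(1902 + 3/7) = 3022 - 1335*13317/7 = 3022 - 1*17778195/7 = 3022 - 17778195/7 = -17757041/7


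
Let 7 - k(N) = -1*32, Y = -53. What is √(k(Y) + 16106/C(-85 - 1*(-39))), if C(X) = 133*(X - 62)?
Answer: √217091910/2394 ≈ 6.1546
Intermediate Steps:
k(N) = 39 (k(N) = 7 - (-1)*32 = 7 - 1*(-32) = 7 + 32 = 39)
C(X) = -8246 + 133*X (C(X) = 133*(-62 + X) = -8246 + 133*X)
√(k(Y) + 16106/C(-85 - 1*(-39))) = √(39 + 16106/(-8246 + 133*(-85 - 1*(-39)))) = √(39 + 16106/(-8246 + 133*(-85 + 39))) = √(39 + 16106/(-8246 + 133*(-46))) = √(39 + 16106/(-8246 - 6118)) = √(39 + 16106/(-14364)) = √(39 + 16106*(-1/14364)) = √(39 - 8053/7182) = √(272045/7182) = √217091910/2394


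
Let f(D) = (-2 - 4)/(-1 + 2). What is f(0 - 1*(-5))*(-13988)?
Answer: 83928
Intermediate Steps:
f(D) = -6 (f(D) = -6/1 = -6*1 = -6)
f(0 - 1*(-5))*(-13988) = -6*(-13988) = 83928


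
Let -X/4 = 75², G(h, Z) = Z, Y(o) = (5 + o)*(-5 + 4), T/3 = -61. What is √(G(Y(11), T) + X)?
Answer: I*√22683 ≈ 150.61*I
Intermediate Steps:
T = -183 (T = 3*(-61) = -183)
Y(o) = -5 - o (Y(o) = (5 + o)*(-1) = -5 - o)
X = -22500 (X = -4*75² = -4*5625 = -22500)
√(G(Y(11), T) + X) = √(-183 - 22500) = √(-22683) = I*√22683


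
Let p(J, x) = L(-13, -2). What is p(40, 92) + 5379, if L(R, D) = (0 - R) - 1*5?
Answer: 5387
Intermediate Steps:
L(R, D) = -5 - R (L(R, D) = -R - 5 = -5 - R)
p(J, x) = 8 (p(J, x) = -5 - 1*(-13) = -5 + 13 = 8)
p(40, 92) + 5379 = 8 + 5379 = 5387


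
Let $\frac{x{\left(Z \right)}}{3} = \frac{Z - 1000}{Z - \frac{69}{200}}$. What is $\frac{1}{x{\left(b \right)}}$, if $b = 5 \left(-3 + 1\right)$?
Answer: $\frac{2069}{606000} \approx 0.0034142$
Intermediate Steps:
$b = -10$ ($b = 5 \left(-2\right) = -10$)
$x{\left(Z \right)} = \frac{3 \left(-1000 + Z\right)}{- \frac{69}{200} + Z}$ ($x{\left(Z \right)} = 3 \frac{Z - 1000}{Z - \frac{69}{200}} = 3 \frac{-1000 + Z}{Z - \frac{69}{200}} = 3 \frac{-1000 + Z}{- \frac{69}{200} + Z} = \frac{3 \left(-1000 + Z\right)}{- \frac{69}{200} + Z}$)
$\frac{1}{x{\left(b \right)}} = \frac{1}{600 \frac{1}{-69 + 200 \left(-10\right)} \left(-1000 - 10\right)} = \frac{1}{600 \frac{1}{-69 - 2000} \left(-1010\right)} = \frac{1}{600 \frac{1}{-2069} \left(-1010\right)} = \frac{1}{600 \left(- \frac{1}{2069}\right) \left(-1010\right)} = \frac{1}{\frac{606000}{2069}} = \frac{2069}{606000}$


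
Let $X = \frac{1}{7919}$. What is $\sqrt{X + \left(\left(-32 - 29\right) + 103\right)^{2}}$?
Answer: $\frac{\sqrt{110621437523}}{7919} \approx 42.0$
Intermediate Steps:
$X = \frac{1}{7919} \approx 0.00012628$
$\sqrt{X + \left(\left(-32 - 29\right) + 103\right)^{2}} = \sqrt{\frac{1}{7919} + \left(\left(-32 - 29\right) + 103\right)^{2}} = \sqrt{\frac{1}{7919} + \left(-61 + 103\right)^{2}} = \sqrt{\frac{1}{7919} + 42^{2}} = \sqrt{\frac{1}{7919} + 1764} = \sqrt{\frac{13969117}{7919}} = \frac{\sqrt{110621437523}}{7919}$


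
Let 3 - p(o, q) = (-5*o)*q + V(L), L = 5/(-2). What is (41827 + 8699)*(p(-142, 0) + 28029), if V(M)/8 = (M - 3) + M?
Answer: 1419578496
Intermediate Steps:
L = -5/2 (L = 5*(-½) = -5/2 ≈ -2.5000)
V(M) = -24 + 16*M (V(M) = 8*((M - 3) + M) = 8*((-3 + M) + M) = 8*(-3 + 2*M) = -24 + 16*M)
p(o, q) = 67 + 5*o*q (p(o, q) = 3 - ((-5*o)*q + (-24 + 16*(-5/2))) = 3 - (-5*o*q + (-24 - 40)) = 3 - (-5*o*q - 64) = 3 - (-64 - 5*o*q) = 3 + (64 + 5*o*q) = 67 + 5*o*q)
(41827 + 8699)*(p(-142, 0) + 28029) = (41827 + 8699)*((67 + 5*(-142)*0) + 28029) = 50526*((67 + 0) + 28029) = 50526*(67 + 28029) = 50526*28096 = 1419578496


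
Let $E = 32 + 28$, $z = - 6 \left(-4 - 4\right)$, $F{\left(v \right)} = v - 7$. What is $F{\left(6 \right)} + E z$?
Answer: $2879$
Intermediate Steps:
$F{\left(v \right)} = -7 + v$ ($F{\left(v \right)} = v - 7 = -7 + v$)
$z = 48$ ($z = \left(-6\right) \left(-8\right) = 48$)
$E = 60$
$F{\left(6 \right)} + E z = \left(-7 + 6\right) + 60 \cdot 48 = -1 + 2880 = 2879$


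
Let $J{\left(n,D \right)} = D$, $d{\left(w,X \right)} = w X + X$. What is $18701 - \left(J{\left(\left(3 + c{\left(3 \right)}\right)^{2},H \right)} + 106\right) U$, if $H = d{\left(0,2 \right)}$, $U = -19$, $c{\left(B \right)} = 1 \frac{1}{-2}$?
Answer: $20753$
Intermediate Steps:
$c{\left(B \right)} = - \frac{1}{2}$ ($c{\left(B \right)} = 1 \left(- \frac{1}{2}\right) = - \frac{1}{2}$)
$d{\left(w,X \right)} = X + X w$ ($d{\left(w,X \right)} = X w + X = X + X w$)
$H = 2$ ($H = 2 \left(1 + 0\right) = 2 \cdot 1 = 2$)
$18701 - \left(J{\left(\left(3 + c{\left(3 \right)}\right)^{2},H \right)} + 106\right) U = 18701 - \left(2 + 106\right) \left(-19\right) = 18701 - 108 \left(-19\right) = 18701 - -2052 = 18701 + 2052 = 20753$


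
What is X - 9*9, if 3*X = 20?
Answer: -223/3 ≈ -74.333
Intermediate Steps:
X = 20/3 (X = (⅓)*20 = 20/3 ≈ 6.6667)
X - 9*9 = 20/3 - 9*9 = 20/3 - 81 = -223/3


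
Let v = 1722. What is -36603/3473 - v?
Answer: -6017109/3473 ≈ -1732.5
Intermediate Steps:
-36603/3473 - v = -36603/3473 - 1*1722 = -36603*1/3473 - 1722 = -36603/3473 - 1722 = -6017109/3473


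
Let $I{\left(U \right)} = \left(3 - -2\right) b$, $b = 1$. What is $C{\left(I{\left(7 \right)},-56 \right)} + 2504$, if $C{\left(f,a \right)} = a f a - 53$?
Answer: $18131$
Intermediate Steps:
$I{\left(U \right)} = 5$ ($I{\left(U \right)} = \left(3 - -2\right) 1 = \left(3 + 2\right) 1 = 5 \cdot 1 = 5$)
$C{\left(f,a \right)} = -53 + f a^{2}$ ($C{\left(f,a \right)} = f a^{2} - 53 = -53 + f a^{2}$)
$C{\left(I{\left(7 \right)},-56 \right)} + 2504 = \left(-53 + 5 \left(-56\right)^{2}\right) + 2504 = \left(-53 + 5 \cdot 3136\right) + 2504 = \left(-53 + 15680\right) + 2504 = 15627 + 2504 = 18131$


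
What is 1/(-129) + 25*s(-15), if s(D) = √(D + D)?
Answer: -1/129 + 25*I*√30 ≈ -0.0077519 + 136.93*I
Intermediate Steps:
s(D) = √2*√D (s(D) = √(2*D) = √2*√D)
1/(-129) + 25*s(-15) = 1/(-129) + 25*(√2*√(-15)) = -1/129 + 25*(√2*(I*√15)) = -1/129 + 25*(I*√30) = -1/129 + 25*I*√30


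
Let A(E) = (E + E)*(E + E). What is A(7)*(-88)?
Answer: -17248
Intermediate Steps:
A(E) = 4*E² (A(E) = (2*E)*(2*E) = 4*E²)
A(7)*(-88) = (4*7²)*(-88) = (4*49)*(-88) = 196*(-88) = -17248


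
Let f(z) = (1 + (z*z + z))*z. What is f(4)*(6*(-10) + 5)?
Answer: -4620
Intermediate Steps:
f(z) = z*(1 + z + z²) (f(z) = (1 + (z² + z))*z = (1 + (z + z²))*z = (1 + z + z²)*z = z*(1 + z + z²))
f(4)*(6*(-10) + 5) = (4*(1 + 4 + 4²))*(6*(-10) + 5) = (4*(1 + 4 + 16))*(-60 + 5) = (4*21)*(-55) = 84*(-55) = -4620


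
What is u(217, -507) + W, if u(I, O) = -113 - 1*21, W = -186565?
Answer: -186699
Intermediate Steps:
u(I, O) = -134 (u(I, O) = -113 - 21 = -134)
u(217, -507) + W = -134 - 186565 = -186699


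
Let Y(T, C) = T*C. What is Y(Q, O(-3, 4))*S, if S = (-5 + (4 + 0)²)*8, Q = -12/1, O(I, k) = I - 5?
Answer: 8448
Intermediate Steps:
O(I, k) = -5 + I
Q = -12 ≈ -12.000
S = 88 (S = (-5 + 4²)*8 = (-5 + 16)*8 = 11*8 = 88)
Y(T, C) = C*T
Y(Q, O(-3, 4))*S = ((-5 - 3)*(-12))*88 = -8*(-12)*88 = 96*88 = 8448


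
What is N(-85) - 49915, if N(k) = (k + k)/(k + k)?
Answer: -49914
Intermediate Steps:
N(k) = 1 (N(k) = (2*k)/((2*k)) = (2*k)*(1/(2*k)) = 1)
N(-85) - 49915 = 1 - 49915 = -49914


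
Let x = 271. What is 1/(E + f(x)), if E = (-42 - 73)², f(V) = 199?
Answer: 1/13424 ≈ 7.4493e-5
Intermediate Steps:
E = 13225 (E = (-115)² = 13225)
1/(E + f(x)) = 1/(13225 + 199) = 1/13424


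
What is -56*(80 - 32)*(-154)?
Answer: 413952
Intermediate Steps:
-56*(80 - 32)*(-154) = -56*48*(-154) = -2688*(-154) = 413952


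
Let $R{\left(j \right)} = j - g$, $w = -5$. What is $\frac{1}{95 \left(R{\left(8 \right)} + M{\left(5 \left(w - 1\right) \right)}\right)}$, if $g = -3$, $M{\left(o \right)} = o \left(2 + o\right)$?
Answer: $\frac{1}{80845} \approx 1.2369 \cdot 10^{-5}$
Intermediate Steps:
$R{\left(j \right)} = 3 + j$ ($R{\left(j \right)} = j - -3 = j + 3 = 3 + j$)
$\frac{1}{95 \left(R{\left(8 \right)} + M{\left(5 \left(w - 1\right) \right)}\right)} = \frac{1}{95 \left(\left(3 + 8\right) + 5 \left(-5 - 1\right) \left(2 + 5 \left(-5 - 1\right)\right)\right)} = \frac{1}{95 \left(11 + 5 \left(-6\right) \left(2 + 5 \left(-6\right)\right)\right)} = \frac{1}{95 \left(11 - 30 \left(2 - 30\right)\right)} = \frac{1}{95 \left(11 - -840\right)} = \frac{1}{95 \left(11 + 840\right)} = \frac{1}{95 \cdot 851} = \frac{1}{80845}$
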